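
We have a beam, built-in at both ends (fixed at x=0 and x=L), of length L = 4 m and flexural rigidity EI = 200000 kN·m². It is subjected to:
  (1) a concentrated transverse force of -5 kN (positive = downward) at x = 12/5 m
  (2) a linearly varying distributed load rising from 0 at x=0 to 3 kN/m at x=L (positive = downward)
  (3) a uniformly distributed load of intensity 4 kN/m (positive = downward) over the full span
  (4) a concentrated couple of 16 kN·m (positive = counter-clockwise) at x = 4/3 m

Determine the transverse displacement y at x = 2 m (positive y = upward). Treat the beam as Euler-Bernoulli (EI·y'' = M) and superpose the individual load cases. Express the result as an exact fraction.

Load 1 — point force P=-5 kN at a=12/5 m (b=L-a=8/5):
  y_1 = -Pb²x²(3aL-(3a+b)x)/(6L³EI)  [x≤a] = -(-5)·(8/5)²·2²·(3·(12/5)·4-(3·(12/5)+(8/5))·2)/(6·4³·200000) = 7/937500 m
Load 2 — triangular load w₀=3 kN/m (0→w₀ over full span):
  y_2 = -w₀x²(L-x)²(x+2L)/(120LEI) = -3·2²·(4-2)²·(2+2·4)/(120·4·200000) = -1/200000 m
Load 3 — uniform load w=4 kN/m over full span:
  y_3 = -wx²(L-x)²/(24EI) = -4·2²·(4-2)²/(24·200000) = -1/75000 m
Load 4 — applied couple M₀=16 kN·m at a=4/3 m (b=L-a=8/3):
  y_4 = (R_Ax³/6 - M_Ax²/2 - M₀(x-a)²/2)/EI  [x>a] with R_A=16/3, M_A=0 = ((16/3)·2³/6 - 0·2²/2 - 16·(2-(4/3))²/2)/200000 = 1/56250 m
Superposition: y = Σ y_i = 311/45000000 m ≈ 0.000007 m

y(2) = 311/45000000 m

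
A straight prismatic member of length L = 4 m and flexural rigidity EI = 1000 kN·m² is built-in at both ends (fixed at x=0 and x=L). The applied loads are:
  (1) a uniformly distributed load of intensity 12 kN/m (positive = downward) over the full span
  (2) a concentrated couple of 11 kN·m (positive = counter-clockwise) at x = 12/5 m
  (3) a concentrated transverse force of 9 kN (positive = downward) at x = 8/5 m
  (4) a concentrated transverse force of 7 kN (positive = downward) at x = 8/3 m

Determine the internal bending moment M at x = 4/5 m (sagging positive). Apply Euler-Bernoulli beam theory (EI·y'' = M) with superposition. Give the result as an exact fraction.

M(4/5) = -11996/5625 kN·m

Load 1 — uniform load w=12 kN/m over full span:
  M_1 = wLx/2 - wL²/12 - wx²/2 = 12·4·(4/5)/2 - 12·4²/12 - 12·(4/5)²/2 = -16/25 kN·m
Load 2 — applied couple M₀=11 kN·m at a=12/5 m (b=L-a=8/5):
  M_2 = R_Ax - M_A  [x≤a] with R_A=99/25, M_A=88/25 = (99/25)·(4/5) - (88/25) = -44/125 kN·m
Load 3 — point force P=9 kN at a=8/5 m (b=L-a=12/5):
  M_3 = Pb²(3a+b)x/L³ - Pab²/L²  [x≤a] = 9·(12/5)²·(3·(8/5)+(12/5))·(4/5)/4³ - 9·(8/5)·(12/5)²/4² = -324/625 kN·m
Load 4 — point force P=7 kN at a=8/3 m (b=L-a=4/3):
  M_4 = Pb²(3a+b)x/L³ - Pab²/L²  [x≤a] = 7·(4/3)²·(3·(8/3)+(4/3))·(4/5)/4³ - 7·(8/3)·(4/3)²/4² = -28/45 kN·m
Superposition: M = Σ M_i = -11996/5625 kN·m ≈ -2.132622 kN·m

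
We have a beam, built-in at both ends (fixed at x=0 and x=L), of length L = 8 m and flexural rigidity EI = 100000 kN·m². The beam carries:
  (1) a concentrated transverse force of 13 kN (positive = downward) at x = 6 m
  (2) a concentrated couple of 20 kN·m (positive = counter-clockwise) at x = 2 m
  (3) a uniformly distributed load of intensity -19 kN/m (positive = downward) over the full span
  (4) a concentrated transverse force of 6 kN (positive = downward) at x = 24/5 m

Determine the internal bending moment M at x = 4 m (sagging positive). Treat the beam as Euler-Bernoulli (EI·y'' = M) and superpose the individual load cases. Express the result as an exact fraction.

M(4) = -14573/300 kN·m

Load 1 — point force P=13 kN at a=6 m (b=L-a=2):
  M_1 = Pb²(3a+b)x/L³ - Pab²/L²  [x≤a] = 13·2²·(3·6+2)·4/8³ - 13·6·2²/8² = 13/4 kN·m
Load 2 — applied couple M₀=20 kN·m at a=2 m (b=L-a=6):
  M_2 = R_Ax - M_A - M₀  [x>a] with R_A=45/16, M_A=-15/4 = (45/16)·4 - (-15/4) - 20 = -5 kN·m
Load 3 — uniform load w=-19 kN/m over full span:
  M_3 = wLx/2 - wL²/12 - wx²/2 = (-19)·8·4/2 - (-19)·8²/12 - (-19)·4²/2 = -152/3 kN·m
Load 4 — point force P=6 kN at a=24/5 m (b=L-a=16/5):
  M_4 = Pb²(3a+b)x/L³ - Pab²/L²  [x≤a] = 6·(16/5)²·(3·(24/5)+(16/5))·4/8³ - 6·(24/5)·(16/5)²/8² = 96/25 kN·m
Superposition: M = Σ M_i = -14573/300 kN·m ≈ -48.576667 kN·m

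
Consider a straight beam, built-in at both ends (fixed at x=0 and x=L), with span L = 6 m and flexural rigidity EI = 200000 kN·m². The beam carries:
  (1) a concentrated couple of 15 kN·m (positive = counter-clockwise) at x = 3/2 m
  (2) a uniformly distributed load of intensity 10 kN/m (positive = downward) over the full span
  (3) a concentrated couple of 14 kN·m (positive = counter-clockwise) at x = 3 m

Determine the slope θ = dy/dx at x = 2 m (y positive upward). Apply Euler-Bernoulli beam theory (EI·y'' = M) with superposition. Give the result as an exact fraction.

Load 1 — applied couple M₀=15 kN·m at a=3/2 m (b=L-a=9/2):
  θ_1 = (R_Ax²/2 - M_Ax - M₀(x-a))/EI  [x>a] with R_A=45/16, M_A=-45/16 = ((45/16)·2²/2 - (-45/16)·2 - 15·(2-(3/2)))/200000 = 3/160000 rad
Load 2 — uniform load w=10 kN/m over full span:
  θ_2 = -wx(L-x)(L-2x)/(12EI) = -10·2·(6-2)·(6-2·2)/(12·200000) = -1/15000 rad
Load 3 — applied couple M₀=14 kN·m at a=3 m (b=L-a=3):
  θ_3 = (R_Ax²/2 - M_Ax)/EI  [x≤a] with R_A=7/2, M_A=7/2 = ((7/2)·2²/2 - (7/2)·2)/200000 = 0 rad
Superposition: θ = Σ θ_i = -23/480000 rad ≈ -0.000048 rad

θ(2) = -23/480000 rad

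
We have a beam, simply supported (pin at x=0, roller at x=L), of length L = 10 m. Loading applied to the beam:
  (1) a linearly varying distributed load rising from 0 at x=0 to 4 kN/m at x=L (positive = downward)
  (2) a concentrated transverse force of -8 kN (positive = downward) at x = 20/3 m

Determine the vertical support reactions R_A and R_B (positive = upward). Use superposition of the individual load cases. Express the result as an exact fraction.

R_A = 4 kN, R_B = 8 kN

Load 1 — triangular load w₀=4 kN/m (0→w₀ over full span):
  R_A = w₀L/6 = 4·10/6 = 20/3 kN
  R_B = w₀L/3 = 4·10/3 = 40/3 kN
Load 2 — point force P=-8 kN at a=20/3 m (b=L-a=10/3):
  R_A = Pb/L = (-8)·(10/3)/10 = -8/3 kN
  R_B = Pa/L = (-8)·(20/3)/10 = -16/3 kN
Superposition: R_A = 4 kN, R_B = 8 kN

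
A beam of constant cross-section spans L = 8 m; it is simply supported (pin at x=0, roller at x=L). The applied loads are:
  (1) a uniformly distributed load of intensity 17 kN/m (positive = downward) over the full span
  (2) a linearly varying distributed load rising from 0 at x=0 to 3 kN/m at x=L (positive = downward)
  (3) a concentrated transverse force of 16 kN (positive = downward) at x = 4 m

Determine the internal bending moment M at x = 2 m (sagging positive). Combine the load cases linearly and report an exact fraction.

M(2) = 251/2 kN·m

Load 1 — uniform load w=17 kN/m over full span:
  M_1 = wx(L-x)/2 = 17·2·(8-2)/2 = 102 kN·m
Load 2 — triangular load w₀=3 kN/m (0→w₀ over full span):
  M_2 = w₀Lx/6 - w₀x³/(6L) = 3·8·2/6 - 3·2³/(6·8) = 15/2 kN·m
Load 3 — point force P=16 kN at a=4 m (b=L-a=4):
  M_3 = Pbx/L  [x≤a] = 16·4·2/8 = 16 kN·m
Superposition: M = Σ M_i = 251/2 kN·m ≈ 125.500000 kN·m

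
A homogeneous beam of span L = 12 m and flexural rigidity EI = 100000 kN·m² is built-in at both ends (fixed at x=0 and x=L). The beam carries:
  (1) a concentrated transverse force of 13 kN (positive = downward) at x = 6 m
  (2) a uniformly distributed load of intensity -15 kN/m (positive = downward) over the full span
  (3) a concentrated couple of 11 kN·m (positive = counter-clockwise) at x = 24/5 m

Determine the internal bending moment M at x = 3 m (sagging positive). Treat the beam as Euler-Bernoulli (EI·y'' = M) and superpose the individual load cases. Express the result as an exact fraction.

Load 1 — point force P=13 kN at a=6 m (b=L-a=6):
  M_1 = Pb²(3a+b)x/L³ - Pab²/L²  [x≤a] = 13·6²·(3·6+6)·3/12³ - 13·6·6²/12² = 0 kN·m
Load 2 — uniform load w=-15 kN/m over full span:
  M_2 = wLx/2 - wL²/12 - wx²/2 = (-15)·12·3/2 - (-15)·12²/12 - (-15)·3²/2 = -45/2 kN·m
Load 3 — applied couple M₀=11 kN·m at a=24/5 m (b=L-a=36/5):
  M_3 = R_Ax - M_A  [x≤a] with R_A=33/25, M_A=33/25 = (33/25)·3 - (33/25) = 66/25 kN·m
Superposition: M = Σ M_i = -993/50 kN·m ≈ -19.860000 kN·m

M(3) = -993/50 kN·m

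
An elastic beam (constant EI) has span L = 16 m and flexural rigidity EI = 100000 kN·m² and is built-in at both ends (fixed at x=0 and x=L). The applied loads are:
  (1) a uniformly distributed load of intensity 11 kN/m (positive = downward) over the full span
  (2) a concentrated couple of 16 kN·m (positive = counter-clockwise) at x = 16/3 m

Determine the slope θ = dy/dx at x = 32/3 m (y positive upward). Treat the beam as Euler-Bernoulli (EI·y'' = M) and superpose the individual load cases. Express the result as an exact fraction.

Load 1 — uniform load w=11 kN/m over full span:
  θ_1 = -wx(L-x)(L-2x)/(12EI) = -11·(32/3)·(16-(32/3))·(16-2·(32/3))/(12·100000) = 704/253125 rad
Load 2 — applied couple M₀=16 kN·m at a=16/3 m (b=L-a=32/3):
  θ_2 = (R_Ax²/2 - M_Ax - M₀(x-a))/EI  [x>a] with R_A=4/3, M_A=0 = ((4/3)·(32/3)²/2 - 0·(32/3) - 16·((32/3)-(16/3)))/100000 = -8/84375 rad
Superposition: θ = Σ θ_i = 136/50625 rad ≈ 0.002686 rad

θ(32/3) = 136/50625 rad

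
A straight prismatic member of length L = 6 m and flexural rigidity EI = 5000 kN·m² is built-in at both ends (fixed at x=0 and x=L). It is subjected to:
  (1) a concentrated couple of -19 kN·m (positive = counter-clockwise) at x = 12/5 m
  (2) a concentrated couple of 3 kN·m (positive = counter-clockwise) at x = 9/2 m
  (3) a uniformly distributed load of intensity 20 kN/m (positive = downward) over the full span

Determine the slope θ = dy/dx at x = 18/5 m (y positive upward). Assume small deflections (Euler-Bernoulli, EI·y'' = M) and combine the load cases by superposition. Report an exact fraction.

Load 1 — applied couple M₀=-19 kN·m at a=12/5 m (b=L-a=18/5):
  θ_1 = (R_Ax²/2 - M_Ax - M₀(x-a))/EI  [x>a] with R_A=-114/25, M_A=-57/25 = ((-114/25)·(18/5)²/2 - (-57/25)·(18/5) - (-19)·((18/5)-(12/5)))/5000 = 114/390625 rad
Load 2 — applied couple M₀=3 kN·m at a=9/2 m (b=L-a=3/2):
  θ_2 = (R_Ax²/2 - M_Ax)/EI  [x≤a] with R_A=9/16, M_A=15/16 = ((9/16)·(18/5)²/2 - (15/16)·(18/5))/5000 = 27/500000 rad
Load 3 — uniform load w=20 kN/m over full span:
  θ_3 = -wx(L-x)(L-2x)/(12EI) = -20·(18/5)·(6-(18/5))·(6-2·(18/5))/(12·5000) = 54/15625 rad
Superposition: θ = Σ θ_i = 47523/12500000 rad ≈ 0.003802 rad

θ(18/5) = 47523/12500000 rad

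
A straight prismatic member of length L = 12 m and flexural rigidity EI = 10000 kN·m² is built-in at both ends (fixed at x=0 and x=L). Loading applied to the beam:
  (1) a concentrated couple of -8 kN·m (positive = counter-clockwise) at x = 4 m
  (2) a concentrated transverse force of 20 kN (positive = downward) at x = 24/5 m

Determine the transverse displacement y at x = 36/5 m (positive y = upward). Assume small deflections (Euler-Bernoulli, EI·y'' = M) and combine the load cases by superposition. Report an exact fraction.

y(36/5) = -29296/1953125 m

Load 1 — applied couple M₀=-8 kN·m at a=4 m (b=L-a=8):
  y_1 = (R_Ax³/6 - M_Ax²/2 - M₀(x-a)²/2)/EI  [x>a] with R_A=-8/9, M_A=0 = ((-8/9)·(36/5)³/6 - 0·(36/5)²/2 - (-8)·((36/5)-4)²/2)/10000 = -112/78125 m
Load 2 — point force P=20 kN at a=24/5 m (b=L-a=36/5):
  y_2 = -Pa²(L-x)²(3bL-(3b+a)(L-x))/(6L³EI)  [x>a] = -20·(24/5)²·(12-(36/5))²·(3·(36/5)·12-(3·(36/5)+(24/5))·(12-(36/5)))/(6·12³·10000) = -26496/1953125 m
Superposition: y = Σ y_i = -29296/1953125 m ≈ -0.015000 m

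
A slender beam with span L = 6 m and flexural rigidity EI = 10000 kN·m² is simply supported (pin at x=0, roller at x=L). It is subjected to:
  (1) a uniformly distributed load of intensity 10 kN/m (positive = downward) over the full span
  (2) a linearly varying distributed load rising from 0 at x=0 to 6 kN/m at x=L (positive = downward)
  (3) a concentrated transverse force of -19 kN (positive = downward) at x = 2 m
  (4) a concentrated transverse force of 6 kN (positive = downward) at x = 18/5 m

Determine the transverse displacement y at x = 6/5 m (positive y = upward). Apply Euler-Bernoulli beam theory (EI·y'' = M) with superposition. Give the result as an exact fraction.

Load 1 — uniform load w=10 kN/m over full span:
  y_1 = -wx(L³-2Lx²+x³)/(24EI) = -10·(6/5)·(6³-2·6·(6/5)²+(6/5)³)/(24·10000) = -783/78125 m
Load 2 — triangular load w₀=6 kN/m (0→w₀ over full span):
  y_2 = -w₀x(7L⁴-10L²x²+3x⁴)/(360LEI) = -6·(6/5)·(7·6⁴-10·6²·(6/5)²+3·(6/5)⁴)/(360·6·10000) = -27864/9765625 m
Load 3 — point force P=-19 kN at a=2 m (b=L-a=4):
  y_3 = -Pbx(L²-b²-x²)/(6LEI)  [x≤a] = -(-19)·4·(6/5)·(6²-4²-(6/5)²)/(6·6·10000) = 1102/234375 m
Load 4 — point force P=6 kN at a=18/5 m (b=L-a=12/5):
  y_4 = -Pbx(L²-b²-x²)/(6LEI)  [x≤a] = -6·(12/5)·(6/5)·(6²-(12/5)²-(6/5)²)/(6·6·10000) = -108/78125 m
Superposition: y = Σ y_i = -279967/29296875 m ≈ -0.009556 m

y(6/5) = -279967/29296875 m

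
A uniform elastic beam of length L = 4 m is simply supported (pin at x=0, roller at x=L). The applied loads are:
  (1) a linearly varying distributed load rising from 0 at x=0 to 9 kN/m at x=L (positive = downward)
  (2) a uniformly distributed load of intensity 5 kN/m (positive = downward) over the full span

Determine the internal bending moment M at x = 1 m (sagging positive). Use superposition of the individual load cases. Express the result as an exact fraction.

M(1) = 105/8 kN·m

Load 1 — triangular load w₀=9 kN/m (0→w₀ over full span):
  M_1 = w₀Lx/6 - w₀x³/(6L) = 9·4·1/6 - 9·1³/(6·4) = 45/8 kN·m
Load 2 — uniform load w=5 kN/m over full span:
  M_2 = wx(L-x)/2 = 5·1·(4-1)/2 = 15/2 kN·m
Superposition: M = Σ M_i = 105/8 kN·m ≈ 13.125000 kN·m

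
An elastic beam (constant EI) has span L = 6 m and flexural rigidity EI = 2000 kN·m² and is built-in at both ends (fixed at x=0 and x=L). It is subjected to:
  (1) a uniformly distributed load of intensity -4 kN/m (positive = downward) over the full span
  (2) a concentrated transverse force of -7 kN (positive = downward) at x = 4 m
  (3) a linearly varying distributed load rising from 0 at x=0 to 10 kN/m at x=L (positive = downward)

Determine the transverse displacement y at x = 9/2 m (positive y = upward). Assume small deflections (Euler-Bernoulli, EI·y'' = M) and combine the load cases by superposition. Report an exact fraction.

Load 1 — uniform load w=-4 kN/m over full span:
  y_1 = -wx²(L-x)²/(24EI) = -(-4)·(9/2)²·(6-(9/2))²/(24·2000) = 243/64000 m
Load 2 — point force P=-7 kN at a=4 m (b=L-a=2):
  y_2 = -Pa²(L-x)²(3bL-(3b+a)(L-x))/(6L³EI)  [x>a] = -(-7)·4²·(6-(9/2))²·(3·2·6-(3·2+4)·(6-(9/2)))/(6·6³·2000) = 49/24000 m
Load 3 — triangular load w₀=10 kN/m (0→w₀ over full span):
  y_3 = -w₀x²(L-x)²(x+2L)/(120LEI) = -10·(9/2)²·(6-(9/2))²·((9/2)+2·6)/(120·6·2000) = -2673/512000 m
Superposition: y = Σ y_i = 949/1536000 m ≈ 0.000618 m

y(9/2) = 949/1536000 m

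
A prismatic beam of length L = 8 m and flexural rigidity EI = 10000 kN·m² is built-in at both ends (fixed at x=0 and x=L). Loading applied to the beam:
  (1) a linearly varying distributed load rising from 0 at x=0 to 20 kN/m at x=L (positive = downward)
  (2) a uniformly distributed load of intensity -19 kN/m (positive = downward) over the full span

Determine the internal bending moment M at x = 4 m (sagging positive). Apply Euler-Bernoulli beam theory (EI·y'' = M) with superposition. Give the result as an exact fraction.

M(4) = -24 kN·m

Load 1 — triangular load w₀=20 kN/m (0→w₀ over full span):
  M_1 = 3w₀Lx/20 - w₀L²/30 - w₀x³/(6L) = 3·20·8·4/20 - 20·8²/30 - 20·4³/(6·8) = 80/3 kN·m
Load 2 — uniform load w=-19 kN/m over full span:
  M_2 = wLx/2 - wL²/12 - wx²/2 = (-19)·8·4/2 - (-19)·8²/12 - (-19)·4²/2 = -152/3 kN·m
Superposition: M = Σ M_i = -24 kN·m ≈ -24.000000 kN·m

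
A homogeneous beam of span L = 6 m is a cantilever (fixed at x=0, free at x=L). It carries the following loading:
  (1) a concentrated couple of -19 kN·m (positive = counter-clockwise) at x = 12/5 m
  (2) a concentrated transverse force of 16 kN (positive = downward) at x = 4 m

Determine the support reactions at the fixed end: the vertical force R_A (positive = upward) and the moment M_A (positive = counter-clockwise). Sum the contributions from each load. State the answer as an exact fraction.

Load 1 — applied couple M₀=-19 kN·m at a=12/5 m (b=L-a=18/5):
  R_A = 0 kN
  M_A = -M₀ = -(-19) = 19 kN·m
Load 2 — point force P=16 kN at a=4 m (b=L-a=2):
  R_A = P = 16 kN
  M_A = Pa = 16·4 = 64 kN·m
Superposition: R_A = 16 kN, M_A = 83 kN·m

R_A = 16 kN, M_A = 83 kN·m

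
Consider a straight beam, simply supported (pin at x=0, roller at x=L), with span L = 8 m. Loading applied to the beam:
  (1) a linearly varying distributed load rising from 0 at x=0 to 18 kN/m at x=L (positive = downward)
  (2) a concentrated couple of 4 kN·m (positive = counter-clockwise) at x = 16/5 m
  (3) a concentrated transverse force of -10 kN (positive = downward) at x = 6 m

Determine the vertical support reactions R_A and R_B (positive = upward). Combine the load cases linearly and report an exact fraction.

R_A = 22 kN, R_B = 40 kN

Load 1 — triangular load w₀=18 kN/m (0→w₀ over full span):
  R_A = w₀L/6 = 18·8/6 = 24 kN
  R_B = w₀L/3 = 18·8/3 = 48 kN
Load 2 — applied couple M₀=4 kN·m at a=16/5 m (b=L-a=24/5):
  R_A = M₀/L = 4/8 = 1/2 kN
  R_B = -M₀/L = -4/8 = -1/2 kN
Load 3 — point force P=-10 kN at a=6 m (b=L-a=2):
  R_A = Pb/L = (-10)·2/8 = -5/2 kN
  R_B = Pa/L = (-10)·6/8 = -15/2 kN
Superposition: R_A = 22 kN, R_B = 40 kN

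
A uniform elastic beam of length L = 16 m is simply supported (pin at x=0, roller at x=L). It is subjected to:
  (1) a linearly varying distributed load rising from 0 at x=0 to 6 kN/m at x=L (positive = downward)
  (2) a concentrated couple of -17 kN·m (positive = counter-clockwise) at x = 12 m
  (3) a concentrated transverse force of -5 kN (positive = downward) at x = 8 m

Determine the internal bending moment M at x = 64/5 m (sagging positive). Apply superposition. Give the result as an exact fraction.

Load 1 — triangular load w₀=6 kN/m (0→w₀ over full span):
  M_1 = w₀Lx/6 - w₀x³/(6L) = 6·16·(64/5)/6 - 6·(64/5)³/(6·16) = 9216/125 kN·m
Load 2 — applied couple M₀=-17 kN·m at a=12 m (b=L-a=4):
  M_2 = M₀x/L - M₀  [x>a] = (-17)·(64/5)/16 - (-17) = 17/5 kN·m
Load 3 — point force P=-5 kN at a=8 m (b=L-a=8):
  M_3 = Pa(L-x)/L  [x>a] = (-5)·8·(16-(64/5))/16 = -8 kN·m
Superposition: M = Σ M_i = 8641/125 kN·m ≈ 69.128000 kN·m

M(64/5) = 8641/125 kN·m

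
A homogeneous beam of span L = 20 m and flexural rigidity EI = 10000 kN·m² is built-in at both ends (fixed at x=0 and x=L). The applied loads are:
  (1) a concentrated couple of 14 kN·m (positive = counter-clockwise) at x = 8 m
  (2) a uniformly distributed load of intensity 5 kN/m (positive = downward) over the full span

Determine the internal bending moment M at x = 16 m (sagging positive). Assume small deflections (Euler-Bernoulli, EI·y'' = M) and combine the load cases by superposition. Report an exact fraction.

Load 1 — applied couple M₀=14 kN·m at a=8 m (b=L-a=12):
  M_1 = R_Ax - M_A - M₀  [x>a] with R_A=126/125, M_A=42/25 = (126/125)·16 - (42/25) - 14 = 56/125 kN·m
Load 2 — uniform load w=5 kN/m over full span:
  M_2 = wLx/2 - wL²/12 - wx²/2 = 5·20·16/2 - 5·20²/12 - 5·16²/2 = -20/3 kN·m
Superposition: M = Σ M_i = -2332/375 kN·m ≈ -6.218667 kN·m

M(16) = -2332/375 kN·m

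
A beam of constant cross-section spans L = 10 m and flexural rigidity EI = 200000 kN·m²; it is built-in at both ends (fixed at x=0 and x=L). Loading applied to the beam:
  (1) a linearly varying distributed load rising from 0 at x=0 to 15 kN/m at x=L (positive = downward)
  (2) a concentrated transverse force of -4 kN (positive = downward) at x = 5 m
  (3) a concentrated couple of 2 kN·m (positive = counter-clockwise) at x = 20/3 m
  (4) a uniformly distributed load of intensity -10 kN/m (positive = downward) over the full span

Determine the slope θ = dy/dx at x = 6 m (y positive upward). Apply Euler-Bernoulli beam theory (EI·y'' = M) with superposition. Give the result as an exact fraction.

θ(6) = -3/31250 rad

Load 1 — triangular load w₀=15 kN/m (0→w₀ over full span):
  θ_1 = -w₀(2x(L-x)(L-2x)(x+2L)+x²(L-x)²)/(120LEI) = -15·(2·6·(10-6)·(10-2·6)·(6+2·10)+6²·(10-6)²)/(120·10·200000) = 3/25000 rad
Load 2 — point force P=-4 kN at a=5 m (b=L-a=5):
  θ_2 = Pa²(L-x)(2bL-(3b+a)(L-x))/(2L³EI)  [x>a] = (-4)·5²·(10-6)·(2·5·10-(3·5+5)·(10-6))/(2·10³·200000) = -1/50000 rad
Load 3 — applied couple M₀=2 kN·m at a=20/3 m (b=L-a=10/3):
  θ_3 = (R_Ax²/2 - M_Ax)/EI  [x≤a] with R_A=4/15, M_A=2/3 = ((4/15)·6²/2 - (2/3)·6)/200000 = 1/250000 rad
Load 4 — uniform load w=-10 kN/m over full span:
  θ_4 = -wx(L-x)(L-2x)/(12EI) = -(-10)·6·(10-6)·(10-2·6)/(12·200000) = -1/5000 rad
Superposition: θ = Σ θ_i = -3/31250 rad ≈ -0.000096 rad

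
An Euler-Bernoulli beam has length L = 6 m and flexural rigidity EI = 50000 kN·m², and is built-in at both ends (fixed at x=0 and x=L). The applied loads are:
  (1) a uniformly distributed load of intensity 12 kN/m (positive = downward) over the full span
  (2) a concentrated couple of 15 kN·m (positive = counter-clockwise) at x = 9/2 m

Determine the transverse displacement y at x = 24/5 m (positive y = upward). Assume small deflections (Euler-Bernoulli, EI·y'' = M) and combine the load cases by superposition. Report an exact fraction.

Load 1 — uniform load w=12 kN/m over full span:
  y_1 = -wx²(L-x)²/(24EI) = -12·(24/5)²·(6-(24/5))²/(24·50000) = -648/1953125 m
Load 2 — applied couple M₀=15 kN·m at a=9/2 m (b=L-a=3/2):
  y_2 = (R_Ax³/6 - M_Ax²/2 - M₀(x-a)²/2)/EI  [x>a] with R_A=45/16, M_A=75/16 = ((45/16)·(24/5)³/6 - (75/16)·(24/5)²/2 - 15·((24/5)-(9/2))²/2)/50000 = -567/10000000 m
Superposition: y = Σ y_i = -97119/250000000 m ≈ -0.000388 m

y(24/5) = -97119/250000000 m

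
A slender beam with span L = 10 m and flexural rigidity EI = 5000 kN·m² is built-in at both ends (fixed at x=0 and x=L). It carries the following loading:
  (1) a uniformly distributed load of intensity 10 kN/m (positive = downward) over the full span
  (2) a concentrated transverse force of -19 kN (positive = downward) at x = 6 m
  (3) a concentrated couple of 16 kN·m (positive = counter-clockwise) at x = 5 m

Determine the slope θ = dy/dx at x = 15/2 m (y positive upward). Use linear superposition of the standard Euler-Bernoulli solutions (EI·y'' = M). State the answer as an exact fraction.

θ(15/2) = 457/50000 rad

Load 1 — uniform load w=10 kN/m over full span:
  θ_1 = -wx(L-x)(L-2x)/(12EI) = -10·(15/2)·(10-(15/2))·(10-2·(15/2))/(12·5000) = 1/64 rad
Load 2 — point force P=-19 kN at a=6 m (b=L-a=4):
  θ_2 = Pa²(L-x)(2bL-(3b+a)(L-x))/(2L³EI)  [x>a] = (-19)·6²·(10-(15/2))·(2·4·10-(3·4+6)·(10-(15/2)))/(2·10³·5000) = -1197/200000 rad
Load 3 — applied couple M₀=16 kN·m at a=5 m (b=L-a=5):
  θ_3 = (R_Ax²/2 - M_Ax - M₀(x-a))/EI  [x>a] with R_A=12/5, M_A=4 = ((12/5)·(15/2)²/2 - 4·(15/2) - 16·((15/2)-5))/5000 = -1/2000 rad
Superposition: θ = Σ θ_i = 457/50000 rad ≈ 0.009140 rad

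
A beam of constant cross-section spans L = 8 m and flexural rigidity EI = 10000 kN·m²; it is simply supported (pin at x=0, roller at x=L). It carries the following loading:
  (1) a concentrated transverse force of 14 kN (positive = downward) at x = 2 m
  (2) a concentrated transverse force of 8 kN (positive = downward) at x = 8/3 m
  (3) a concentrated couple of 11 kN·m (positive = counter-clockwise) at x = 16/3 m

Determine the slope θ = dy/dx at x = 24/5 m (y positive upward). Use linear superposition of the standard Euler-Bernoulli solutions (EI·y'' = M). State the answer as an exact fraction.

θ(24/5) = 14083/4050000 rad

Load 1 — point force P=14 kN at a=2 m (b=L-a=6):
  θ_1 = -Pa(2L²-6Lx+3x²+a²)/(6LEI)  [x>a] = -14·2·(2·8²-6·8·(24/5)+3·(24/5)²+2²)/(6·8·10000) = 427/250000 rad
Load 2 — point force P=8 kN at a=8/3 m (b=L-a=16/3):
  θ_2 = -Pa(2L²-6Lx+3x²+a²)/(6LEI)  [x>a] = -8·(8/3)·(2·8²-6·8·(24/5)+3·(24/5)²+(8/3)²)/(6·8·10000) = 1472/1265625 rad
Load 3 — applied couple M₀=11 kN·m at a=16/3 m (b=L-a=8/3):
  θ_3 = (M₀x²/(2L)+C₁)/EI  [x≤a] with C₁=M₀(3b²-L²)/(6L)=-88/9 = (11·(24/5)²/(2·8)+(-88/9))/10000 = 341/562500 rad
Superposition: θ = Σ θ_i = 14083/4050000 rad ≈ 0.003477 rad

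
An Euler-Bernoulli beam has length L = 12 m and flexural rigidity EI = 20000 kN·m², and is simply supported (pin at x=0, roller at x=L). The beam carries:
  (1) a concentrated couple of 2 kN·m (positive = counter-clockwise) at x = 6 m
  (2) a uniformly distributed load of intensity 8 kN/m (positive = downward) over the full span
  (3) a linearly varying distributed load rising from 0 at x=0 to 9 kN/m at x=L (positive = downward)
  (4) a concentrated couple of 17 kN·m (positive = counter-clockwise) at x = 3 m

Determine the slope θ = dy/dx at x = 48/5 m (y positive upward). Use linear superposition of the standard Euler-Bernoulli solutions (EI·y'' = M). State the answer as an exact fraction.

θ(48/5) = 3468731/100000000 rad

Load 1 — applied couple M₀=2 kN·m at a=6 m (b=L-a=6):
  θ_1 = (M₀x²/(2L)-M₀(x-a)+C₁)/EI  [x>a] with C₁=M₀(3b²-L²)/(6L)=-1 = (2·(48/5)²/(2·12)-2·((48/5)-6)+(-1))/20000 = -13/500000 rad
Load 2 — uniform load w=8 kN/m over full span:
  θ_2 = -w(L³-6Lx²+4x³)/(24EI) = -8·(12³-6·12·(48/5)²+4·(48/5)³)/(24·20000) = 1782/78125 rad
Load 3 — triangular load w₀=9 kN/m (0→w₀ over full span):
  θ_3 = -w₀(7L⁴-30L²x²+15x⁴)/(360LEI) = -9·(7·12⁴-30·12²·(48/5)²+15·(48/5)⁴)/(360·12·20000) = 20439/1562500 rad
Load 4 — applied couple M₀=17 kN·m at a=3 m (b=L-a=9):
  θ_4 = (M₀x²/(2L)-M₀(x-a)+C₁)/EI  [x>a] with C₁=M₀(3b²-L²)/(6L)=187/8 = (17·(48/5)²/(2·12)-17·((48/5)-3)+(187/8))/20000 = -4709/4000000 rad
Superposition: θ = Σ θ_i = 3468731/100000000 rad ≈ 0.034687 rad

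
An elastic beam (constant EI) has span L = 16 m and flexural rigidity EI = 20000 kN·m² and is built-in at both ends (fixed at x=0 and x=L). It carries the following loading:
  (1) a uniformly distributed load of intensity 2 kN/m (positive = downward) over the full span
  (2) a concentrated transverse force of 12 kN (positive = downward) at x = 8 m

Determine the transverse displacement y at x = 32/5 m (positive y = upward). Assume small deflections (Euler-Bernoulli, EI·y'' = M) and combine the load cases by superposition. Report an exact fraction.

y(32/5) = -10624/390625 m

Load 1 — uniform load w=2 kN/m over full span:
  y_1 = -wx²(L-x)²/(24EI) = -2·(32/5)²·(16-(32/5))²/(24·20000) = -6144/390625 m
Load 2 — point force P=12 kN at a=8 m (b=L-a=8):
  y_2 = -Pb²x²(3aL-(3a+b)x)/(6L³EI)  [x≤a] = -12·8²·(32/5)²·(3·8·16-(3·8+8)·(32/5))/(6·16³·20000) = -896/78125 m
Superposition: y = Σ y_i = -10624/390625 m ≈ -0.027197 m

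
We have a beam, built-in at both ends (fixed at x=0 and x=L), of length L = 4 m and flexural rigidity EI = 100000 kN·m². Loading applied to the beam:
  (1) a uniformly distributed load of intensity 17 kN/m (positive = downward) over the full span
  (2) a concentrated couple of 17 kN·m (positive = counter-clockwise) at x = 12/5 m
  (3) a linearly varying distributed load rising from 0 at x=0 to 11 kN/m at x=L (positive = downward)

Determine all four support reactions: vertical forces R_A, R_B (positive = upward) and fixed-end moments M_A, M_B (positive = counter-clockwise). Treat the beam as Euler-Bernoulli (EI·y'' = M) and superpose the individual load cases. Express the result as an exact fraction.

Load 1 — uniform load w=17 kN/m over full span:
  R_A = wL/2 = 17·4/2 = 34 kN
  M_A = wL²/12 = 17·4²/12 = 68/3 kN·m
  R_B = wL/2 = 17·4/2 = 34 kN
  M_B = -wL²/12 = -17·4²/12 = -68/3 kN·m
Load 2 — applied couple M₀=17 kN·m at a=12/5 m (b=L-a=8/5):
  R_A = 6M₀ab/L³ = 6·17·(12/5)·(8/5)/4³ = 153/25 kN
  M_A = M₀b(2a-b)/L² = 17·(8/5)·(2·(12/5)-(8/5))/4² = 136/25 kN·m
  R_B = -6M₀ab/L³ = -6·17·(12/5)·(8/5)/4³ = -153/25 kN
  M_B = M₀a(2b-a)/L² = 17·(12/5)·(2·(8/5)-(12/5))/4² = 51/25 kN·m
Load 3 — triangular load w₀=11 kN/m (0→w₀ over full span):
  R_A = 3w₀L/20 = 3·11·4/20 = 33/5 kN
  M_A = w₀L²/30 = 11·4²/30 = 88/15 kN·m
  R_B = 7w₀L/20 = 7·11·4/20 = 77/5 kN
  M_B = -w₀L²/20 = -11·4²/20 = -44/5 kN·m
Superposition: R_A = 1168/25 kN, M_A = 2548/75 kN·m, R_B = 1082/25 kN, M_B = -2207/75 kN·m

R_A = 1168/25 kN, M_A = 2548/75 kN·m, R_B = 1082/25 kN, M_B = -2207/75 kN·m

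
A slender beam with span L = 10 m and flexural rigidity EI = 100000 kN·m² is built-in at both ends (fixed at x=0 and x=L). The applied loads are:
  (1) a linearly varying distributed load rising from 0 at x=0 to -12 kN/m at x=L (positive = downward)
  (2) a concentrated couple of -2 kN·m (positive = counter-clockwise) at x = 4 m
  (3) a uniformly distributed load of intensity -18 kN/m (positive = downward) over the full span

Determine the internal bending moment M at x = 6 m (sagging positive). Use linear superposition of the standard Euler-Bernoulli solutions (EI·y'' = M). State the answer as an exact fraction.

M(6) = -11286/125 kN·m

Load 1 — triangular load w₀=-12 kN/m (0→w₀ over full span):
  M_1 = 3w₀Lx/20 - w₀L²/30 - w₀x³/(6L) = 3·(-12)·10·6/20 - (-12)·10²/30 - (-12)·6³/(6·10) = -124/5 kN·m
Load 2 — applied couple M₀=-2 kN·m at a=4 m (b=L-a=6):
  M_2 = R_Ax - M_A - M₀  [x>a] with R_A=-36/125, M_A=-6/25 = (-36/125)·6 - (-6/25) - (-2) = 64/125 kN·m
Load 3 — uniform load w=-18 kN/m over full span:
  M_3 = wLx/2 - wL²/12 - wx²/2 = (-18)·10·6/2 - (-18)·10²/12 - (-18)·6²/2 = -66 kN·m
Superposition: M = Σ M_i = -11286/125 kN·m ≈ -90.288000 kN·m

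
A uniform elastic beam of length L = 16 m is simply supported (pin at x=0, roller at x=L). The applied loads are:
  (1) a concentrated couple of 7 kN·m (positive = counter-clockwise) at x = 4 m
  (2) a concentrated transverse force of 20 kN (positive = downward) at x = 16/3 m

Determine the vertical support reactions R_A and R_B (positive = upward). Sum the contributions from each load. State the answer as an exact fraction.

Load 1 — applied couple M₀=7 kN·m at a=4 m (b=L-a=12):
  R_A = M₀/L = 7/16 kN
  R_B = -M₀/L = -7/16 kN
Load 2 — point force P=20 kN at a=16/3 m (b=L-a=32/3):
  R_A = Pb/L = 20·(32/3)/16 = 40/3 kN
  R_B = Pa/L = 20·(16/3)/16 = 20/3 kN
Superposition: R_A = 661/48 kN, R_B = 299/48 kN

R_A = 661/48 kN, R_B = 299/48 kN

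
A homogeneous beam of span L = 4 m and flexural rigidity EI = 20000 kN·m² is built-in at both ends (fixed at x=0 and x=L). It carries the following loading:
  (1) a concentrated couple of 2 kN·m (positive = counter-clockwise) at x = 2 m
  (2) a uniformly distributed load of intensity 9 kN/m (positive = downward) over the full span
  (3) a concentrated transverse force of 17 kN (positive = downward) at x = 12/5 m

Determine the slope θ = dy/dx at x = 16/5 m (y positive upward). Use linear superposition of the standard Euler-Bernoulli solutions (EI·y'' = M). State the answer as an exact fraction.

Load 1 — applied couple M₀=2 kN·m at a=2 m (b=L-a=2):
  θ_1 = (R_Ax²/2 - M_Ax - M₀(x-a))/EI  [x>a] with R_A=3/4, M_A=1/2 = ((3/4)·(16/5)²/2 - (1/2)·(16/5) - 2·((16/5)-2))/20000 = -1/125000 rad
Load 2 — uniform load w=9 kN/m over full span:
  θ_2 = -wx(L-x)(L-2x)/(12EI) = -9·(16/5)·(4-(16/5))·(4-2·(16/5))/(12·20000) = 18/78125 rad
Load 3 — point force P=17 kN at a=12/5 m (b=L-a=8/5):
  θ_3 = Pa²(L-x)(2bL-(3b+a)(L-x))/(2L³EI)  [x>a] = 17·(12/5)²·(4-(16/5))·(2·(8/5)·4-(3·(8/5)+(12/5))·(4-(16/5)))/(2·4³·20000) = 1683/7812500 rad
Superposition: θ = Σ θ_i = 6841/15625000 rad ≈ 0.000438 rad

θ(16/5) = 6841/15625000 rad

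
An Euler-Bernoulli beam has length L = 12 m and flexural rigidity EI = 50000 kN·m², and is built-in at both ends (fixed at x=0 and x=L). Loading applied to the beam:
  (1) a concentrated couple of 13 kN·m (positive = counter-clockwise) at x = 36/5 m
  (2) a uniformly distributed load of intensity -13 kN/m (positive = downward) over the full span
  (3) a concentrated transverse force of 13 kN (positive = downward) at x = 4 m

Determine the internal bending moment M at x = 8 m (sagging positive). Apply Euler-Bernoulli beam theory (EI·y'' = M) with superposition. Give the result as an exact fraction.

Load 1 — applied couple M₀=13 kN·m at a=36/5 m (b=L-a=24/5):
  M_1 = R_Ax - M_A - M₀  [x>a] with R_A=39/25, M_A=104/25 = (39/25)·8 - (104/25) - 13 = -117/25 kN·m
Load 2 — uniform load w=-13 kN/m over full span:
  M_2 = wLx/2 - wL²/12 - wx²/2 = (-13)·12·8/2 - (-13)·12²/12 - (-13)·8²/2 = -52 kN·m
Load 3 — point force P=13 kN at a=4 m (b=L-a=8):
  M_3 = Pa²(a+3b)(L-x)/L³ - Pa²b/L²  [x>a] = 13·4²·(4+3·8)·(12-8)/12³ - 13·4²·8/12² = 52/27 kN·m
Superposition: M = Σ M_i = -36959/675 kN·m ≈ -54.754074 kN·m

M(8) = -36959/675 kN·m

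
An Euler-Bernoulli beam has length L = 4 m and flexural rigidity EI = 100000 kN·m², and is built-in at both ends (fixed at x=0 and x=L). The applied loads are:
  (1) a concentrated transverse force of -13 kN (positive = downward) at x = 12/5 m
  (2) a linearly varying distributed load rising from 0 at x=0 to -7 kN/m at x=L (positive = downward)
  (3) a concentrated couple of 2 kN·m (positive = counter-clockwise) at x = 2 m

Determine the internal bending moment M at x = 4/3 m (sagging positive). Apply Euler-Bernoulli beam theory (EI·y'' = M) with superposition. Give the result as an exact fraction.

M(4/3) = -36139/20250 kN·m

Load 1 — point force P=-13 kN at a=12/5 m (b=L-a=8/5):
  M_1 = Pb²(3a+b)x/L³ - Pab²/L²  [x≤a] = (-13)·(8/5)²·(3·(12/5)+(8/5))·(4/3)/4³ - (-13)·(12/5)·(8/5)²/4² = -416/375 kN·m
Load 2 — triangular load w₀=-7 kN/m (0→w₀ over full span):
  M_2 = 3w₀Lx/20 - w₀L²/30 - w₀x³/(6L) = 3·(-7)·4·(4/3)/20 - (-7)·4²/30 - (-7)·(4/3)³/(6·4) = -476/405 kN·m
Load 3 — applied couple M₀=2 kN·m at a=2 m (b=L-a=2):
  M_3 = R_Ax - M_A  [x≤a] with R_A=3/4, M_A=1/2 = (3/4)·(4/3) - (1/2) = 1/2 kN·m
Superposition: M = Σ M_i = -36139/20250 kN·m ≈ -1.784642 kN·m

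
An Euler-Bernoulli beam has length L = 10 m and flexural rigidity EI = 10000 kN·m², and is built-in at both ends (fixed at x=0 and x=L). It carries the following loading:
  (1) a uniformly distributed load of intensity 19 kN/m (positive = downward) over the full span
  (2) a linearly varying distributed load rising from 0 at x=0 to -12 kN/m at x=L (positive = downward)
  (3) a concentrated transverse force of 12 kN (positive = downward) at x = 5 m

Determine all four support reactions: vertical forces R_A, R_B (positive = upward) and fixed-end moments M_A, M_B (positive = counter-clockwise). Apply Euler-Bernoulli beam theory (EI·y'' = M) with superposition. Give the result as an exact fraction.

R_A = 83 kN, M_A = 400/3 kN·m, R_B = 59 kN, M_B = -340/3 kN·m

Load 1 — uniform load w=19 kN/m over full span:
  R_A = wL/2 = 19·10/2 = 95 kN
  M_A = wL²/12 = 19·10²/12 = 475/3 kN·m
  R_B = wL/2 = 19·10/2 = 95 kN
  M_B = -wL²/12 = -19·10²/12 = -475/3 kN·m
Load 2 — triangular load w₀=-12 kN/m (0→w₀ over full span):
  R_A = 3w₀L/20 = 3·(-12)·10/20 = -18 kN
  M_A = w₀L²/30 = (-12)·10²/30 = -40 kN·m
  R_B = 7w₀L/20 = 7·(-12)·10/20 = -42 kN
  M_B = -w₀L²/20 = -(-12)·10²/20 = 60 kN·m
Load 3 — point force P=12 kN at a=5 m (b=L-a=5):
  R_A = Pb²(3a+b)/L³ = 12·5²·(3·5+5)/10³ = 6 kN
  M_A = Pab²/L² = 12·5·5²/10² = 15 kN·m
  R_B = Pa²(a+3b)/L³ = 12·5²·(5+3·5)/10³ = 6 kN
  M_B = -Pa²b/L² = -12·5²·5/10² = -15 kN·m
Superposition: R_A = 83 kN, M_A = 400/3 kN·m, R_B = 59 kN, M_B = -340/3 kN·m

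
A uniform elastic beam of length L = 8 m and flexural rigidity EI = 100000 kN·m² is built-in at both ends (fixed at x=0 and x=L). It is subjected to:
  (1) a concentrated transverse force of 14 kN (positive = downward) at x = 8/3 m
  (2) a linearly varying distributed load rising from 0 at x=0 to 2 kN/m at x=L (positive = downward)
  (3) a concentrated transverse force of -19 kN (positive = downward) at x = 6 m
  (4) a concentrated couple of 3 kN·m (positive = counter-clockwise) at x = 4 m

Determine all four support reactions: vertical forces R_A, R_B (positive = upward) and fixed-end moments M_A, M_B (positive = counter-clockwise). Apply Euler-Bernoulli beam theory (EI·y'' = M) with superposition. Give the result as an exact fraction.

Load 1 — point force P=14 kN at a=8/3 m (b=L-a=16/3):
  R_A = Pb²(3a+b)/L³ = 14·(16/3)²·(3·(8/3)+(16/3))/8³ = 280/27 kN
  M_A = Pab²/L² = 14·(8/3)·(16/3)²/8² = 448/27 kN·m
  R_B = Pa²(a+3b)/L³ = 14·(8/3)²·((8/3)+3·(16/3))/8³ = 98/27 kN
  M_B = -Pa²b/L² = -14·(8/3)²·(16/3)/8² = -224/27 kN·m
Load 2 — triangular load w₀=2 kN/m (0→w₀ over full span):
  R_A = 3w₀L/20 = 3·2·8/20 = 12/5 kN
  M_A = w₀L²/30 = 2·8²/30 = 64/15 kN·m
  R_B = 7w₀L/20 = 7·2·8/20 = 28/5 kN
  M_B = -w₀L²/20 = -2·8²/20 = -32/5 kN·m
Load 3 — point force P=-19 kN at a=6 m (b=L-a=2):
  R_A = Pb²(3a+b)/L³ = (-19)·2²·(3·6+2)/8³ = -95/32 kN
  M_A = Pab²/L² = (-19)·6·2²/8² = -57/8 kN·m
  R_B = Pa²(a+3b)/L³ = (-19)·6²·(6+3·2)/8³ = -513/32 kN
  M_B = -Pa²b/L² = -(-19)·6²·2/8² = 171/8 kN·m
Load 4 — applied couple M₀=3 kN·m at a=4 m (b=L-a=4):
  R_A = 6M₀ab/L³ = 6·3·4·4/8³ = 9/16 kN
  M_A = M₀b(2a-b)/L² = 3·4·(2·4-4)/8² = 3/4 kN·m
  R_B = -6M₀ab/L³ = -6·3·4·4/8³ = -9/16 kN
  M_B = M₀a(2b-a)/L² = 3·4·(2·4-4)/8² = 3/4 kN·m
Superposition: R_A = 44773/4320 kN, M_A = 15643/1080 kN·m, R_B = -31813/4320 kN, M_B = 8023/1080 kN·m

R_A = 44773/4320 kN, M_A = 15643/1080 kN·m, R_B = -31813/4320 kN, M_B = 8023/1080 kN·m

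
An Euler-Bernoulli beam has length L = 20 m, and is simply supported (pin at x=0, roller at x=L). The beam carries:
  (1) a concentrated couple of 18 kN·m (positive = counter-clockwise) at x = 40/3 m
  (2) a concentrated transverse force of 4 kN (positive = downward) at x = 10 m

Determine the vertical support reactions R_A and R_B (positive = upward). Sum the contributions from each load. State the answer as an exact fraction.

Load 1 — applied couple M₀=18 kN·m at a=40/3 m (b=L-a=20/3):
  R_A = M₀/L = 18/20 = 9/10 kN
  R_B = -M₀/L = -18/20 = -9/10 kN
Load 2 — point force P=4 kN at a=10 m (b=L-a=10):
  R_A = Pb/L = 4·10/20 = 2 kN
  R_B = Pa/L = 4·10/20 = 2 kN
Superposition: R_A = 29/10 kN, R_B = 11/10 kN

R_A = 29/10 kN, R_B = 11/10 kN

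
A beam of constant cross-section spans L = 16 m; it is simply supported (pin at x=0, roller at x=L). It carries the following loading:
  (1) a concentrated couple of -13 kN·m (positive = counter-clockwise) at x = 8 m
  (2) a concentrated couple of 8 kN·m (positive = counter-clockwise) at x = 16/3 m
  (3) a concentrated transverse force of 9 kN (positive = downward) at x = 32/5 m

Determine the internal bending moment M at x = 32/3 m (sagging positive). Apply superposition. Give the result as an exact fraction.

Load 1 — applied couple M₀=-13 kN·m at a=8 m (b=L-a=8):
  M_1 = M₀x/L - M₀  [x>a] = (-13)·(32/3)/16 - (-13) = 13/3 kN·m
Load 2 — applied couple M₀=8 kN·m at a=16/3 m (b=L-a=32/3):
  M_2 = M₀x/L - M₀  [x>a] = 8·(32/3)/16 - 8 = -8/3 kN·m
Load 3 — point force P=9 kN at a=32/5 m (b=L-a=48/5):
  M_3 = Pa(L-x)/L  [x>a] = 9·(32/5)·(16-(32/3))/16 = 96/5 kN·m
Superposition: M = Σ M_i = 313/15 kN·m ≈ 20.866667 kN·m

M(32/3) = 313/15 kN·m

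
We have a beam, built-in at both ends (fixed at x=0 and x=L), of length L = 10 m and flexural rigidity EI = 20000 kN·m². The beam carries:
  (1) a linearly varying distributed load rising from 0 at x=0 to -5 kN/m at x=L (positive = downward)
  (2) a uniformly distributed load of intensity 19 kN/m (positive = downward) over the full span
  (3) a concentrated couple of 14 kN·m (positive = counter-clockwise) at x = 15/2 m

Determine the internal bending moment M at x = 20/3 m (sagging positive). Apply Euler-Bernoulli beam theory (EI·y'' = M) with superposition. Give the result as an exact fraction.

M(20/3) = 32569/648 kN·m

Load 1 — triangular load w₀=-5 kN/m (0→w₀ over full span):
  M_1 = 3w₀Lx/20 - w₀L²/30 - w₀x³/(6L) = 3·(-5)·10·(20/3)/20 - (-5)·10²/30 - (-5)·(20/3)³/(6·10) = -700/81 kN·m
Load 2 — uniform load w=19 kN/m over full span:
  M_2 = wLx/2 - wL²/12 - wx²/2 = 19·10·(20/3)/2 - 19·10²/12 - 19·(20/3)²/2 = 475/9 kN·m
Load 3 — applied couple M₀=14 kN·m at a=15/2 m (b=L-a=5/2):
  M_3 = R_Ax - M_A  [x≤a] with R_A=63/40, M_A=35/8 = (63/40)·(20/3) - (35/8) = 49/8 kN·m
Superposition: M = Σ M_i = 32569/648 kN·m ≈ 50.260802 kN·m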